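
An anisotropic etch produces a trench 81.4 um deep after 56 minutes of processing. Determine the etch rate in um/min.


Step 1: Etch rate = depth / time
Step 2: rate = 81.4 / 56
rate = 1.454 um/min


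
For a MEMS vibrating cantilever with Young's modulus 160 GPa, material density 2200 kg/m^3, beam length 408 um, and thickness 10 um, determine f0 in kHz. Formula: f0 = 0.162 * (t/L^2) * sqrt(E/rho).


Step 1: Convert units to SI.
t_SI = 10e-6 m, L_SI = 408e-6 m
Step 2: Calculate sqrt(E/rho).
sqrt(160e9 / 2200) = 8528.03 m/s
Step 3: Compute f0.
f0 = 0.162 * 10e-6 / (408e-6)^2 * 8528.03 = 82993.4 Hz = 82.99 kHz


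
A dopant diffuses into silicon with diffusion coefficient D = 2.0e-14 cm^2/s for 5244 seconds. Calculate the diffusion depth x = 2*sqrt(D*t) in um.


Step 1: Compute D*t = 2.0e-14 * 5244 = 1.0488e-10 cm^2
Step 2: sqrt(D*t) = 1.0241e-05 cm
Step 3: x = 2 * 1.0241e-05 cm = 2.0482e-05 cm
Step 4: Convert to um (1 cm = 1e4 um): x = 0.205 um


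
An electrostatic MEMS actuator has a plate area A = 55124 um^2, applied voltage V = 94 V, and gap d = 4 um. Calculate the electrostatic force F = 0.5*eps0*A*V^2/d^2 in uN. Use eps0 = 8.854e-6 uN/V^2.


Step 1: Identify parameters.
eps0 = 8.854e-6 uN/V^2, A = 55124 um^2, V = 94 V, d = 4 um
Step 2: Compute V^2 = 94^2 = 8836
Step 3: Compute d^2 = 4^2 = 16
Step 4: F = 0.5 * 8.854e-6 * 55124 * 8836 / 16
F = 134.768 uN


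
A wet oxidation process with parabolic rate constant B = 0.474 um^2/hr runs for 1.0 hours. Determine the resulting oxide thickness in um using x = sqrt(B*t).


Step 1: Compute B*t = 0.474 * 1.0 = 0.474
Step 2: x = sqrt(0.474)
x = 0.688 um


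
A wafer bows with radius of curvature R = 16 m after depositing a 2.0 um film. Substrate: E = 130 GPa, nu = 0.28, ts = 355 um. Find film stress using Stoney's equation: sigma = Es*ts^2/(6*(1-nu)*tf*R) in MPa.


Step 1: Compute numerator: Es * ts^2 = 130 * 355^2 = 16383250 (GPa*um^2)
Step 2: Compute denominator (R in um): 6*(1-nu)*tf*R = 6*0.72*2.0*16e6 = 138240000.0 (um^2)
Step 3: sigma (GPa) = 16383250 / 138240000.0 = 1.18513e-01 GPa
Step 4: Convert to MPa (x1000): sigma = 118.5 MPa


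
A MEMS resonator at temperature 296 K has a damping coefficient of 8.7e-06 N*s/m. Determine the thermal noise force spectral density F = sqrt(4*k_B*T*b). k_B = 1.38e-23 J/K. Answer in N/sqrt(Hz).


Step 1: Compute 4 * k_B * T * b
= 4 * 1.38e-23 * 296 * 8.7e-06
= 1.4215e-25 N^2/Hz
Step 2: F_noise = sqrt(1.4215e-25)
F_noise = 3.77e-13 N/sqrt(Hz)


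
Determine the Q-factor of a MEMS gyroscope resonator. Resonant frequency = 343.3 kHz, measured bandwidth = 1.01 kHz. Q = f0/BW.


Step 1: Q = f0 / bandwidth
Step 2: Q = 343.3 / 1.01
Q = 339.9


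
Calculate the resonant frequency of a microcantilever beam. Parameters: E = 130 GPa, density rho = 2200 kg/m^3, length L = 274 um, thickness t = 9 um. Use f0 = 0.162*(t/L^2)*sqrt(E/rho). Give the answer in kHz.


Step 1: Convert units to SI.
t_SI = 9e-6 m, L_SI = 274e-6 m
Step 2: Calculate sqrt(E/rho).
sqrt(130e9 / 2200) = 7687.06 m/s
Step 3: Compute f0.
f0 = 0.162 * 9e-6 / (274e-6)^2 * 7687.06 = 149285.2 Hz = 149.29 kHz


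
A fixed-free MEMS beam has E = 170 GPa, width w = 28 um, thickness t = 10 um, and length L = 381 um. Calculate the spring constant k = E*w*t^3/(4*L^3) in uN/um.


Step 1: Convert E to consistent units (1 GPa = 1000 uN/um^2).
E = 170 GPa = 170000 uN/um^2
Step 2: Compute t^3 = 10^3 = 1000
Step 3: Compute L^3 = 381^3 = 55306341
Step 4: k = 170000 * 28 * 1000 / (4 * 55306341)
k = 21.5165 uN/um


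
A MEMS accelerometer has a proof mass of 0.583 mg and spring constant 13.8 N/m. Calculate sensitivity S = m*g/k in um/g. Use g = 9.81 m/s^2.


Step 1: Convert mass: m = 0.583 mg = 5.83e-07 kg
Step 2: S = m * g / k = 5.83e-07 * 9.81 / 13.8
Step 3: S = 4.14e-07 m/g
Step 4: Convert to um/g: S = 0.414 um/g


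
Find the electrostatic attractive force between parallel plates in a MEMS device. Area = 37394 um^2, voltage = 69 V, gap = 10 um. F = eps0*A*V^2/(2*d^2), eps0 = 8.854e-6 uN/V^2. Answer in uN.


Step 1: Identify parameters.
eps0 = 8.854e-6 uN/V^2, A = 37394 um^2, V = 69 V, d = 10 um
Step 2: Compute V^2 = 69^2 = 4761
Step 3: Compute d^2 = 10^2 = 100
Step 4: F = 0.5 * 8.854e-6 * 37394 * 4761 / 100
F = 7.882 uN


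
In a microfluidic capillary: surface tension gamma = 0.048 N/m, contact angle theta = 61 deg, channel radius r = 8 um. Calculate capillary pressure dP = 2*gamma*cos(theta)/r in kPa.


Step 1: cos(61 deg) = 0.4848
Step 2: Convert r to m: r = 8e-6 m
Step 3: dP = 2 * 0.048 * 0.4848 / 8e-6 = 5817.6 Pa
Step 4: Convert Pa to kPa (divide by 1000).
dP = 5.82 kPa


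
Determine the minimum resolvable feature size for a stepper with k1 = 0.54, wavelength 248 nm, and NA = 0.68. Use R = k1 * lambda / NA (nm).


Step 1: Identify values: k1 = 0.54, lambda = 248 nm, NA = 0.68
Step 2: R = k1 * lambda / NA
R = 0.54 * 248 / 0.68
R = 196.9 nm


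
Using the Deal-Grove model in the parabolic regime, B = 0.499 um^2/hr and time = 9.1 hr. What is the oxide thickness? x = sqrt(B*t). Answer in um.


Step 1: Compute B*t = 0.499 * 9.1 = 4.5409
Step 2: x = sqrt(4.5409)
x = 2.131 um


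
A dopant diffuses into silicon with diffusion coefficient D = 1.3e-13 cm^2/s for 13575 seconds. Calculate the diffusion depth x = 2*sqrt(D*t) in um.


Step 1: Compute D*t = 1.3e-13 * 13575 = 1.76475e-09 cm^2
Step 2: sqrt(D*t) = 4.201e-05 cm
Step 3: x = 2 * 4.201e-05 cm = 8.402e-05 cm
Step 4: Convert to um (1 cm = 1e4 um): x = 0.84 um


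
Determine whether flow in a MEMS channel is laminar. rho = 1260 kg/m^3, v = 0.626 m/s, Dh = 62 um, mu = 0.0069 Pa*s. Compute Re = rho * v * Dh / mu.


Step 1: Convert Dh to meters: Dh = 62e-6 m
Step 2: Re = rho * v * Dh / mu
Re = 1260 * 0.626 * 62e-6 / 0.0069
Re = 7.087
Since Re = 7.087 is below ~2300, the flow is laminar.


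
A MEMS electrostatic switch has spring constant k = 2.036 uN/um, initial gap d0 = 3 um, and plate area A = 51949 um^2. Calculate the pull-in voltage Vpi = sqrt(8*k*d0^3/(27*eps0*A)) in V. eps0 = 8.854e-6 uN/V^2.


Step 1: Compute numerator: 8 * k * d0^3 = 8 * 2.036 * 3^3 = 439.776
Step 2: Compute denominator: 27 * eps0 * A = 27 * 8.854e-6 * 51949 = 12.418824
Step 3: Vpi = sqrt(439.776 / 12.418824)
Vpi = 5.95 V


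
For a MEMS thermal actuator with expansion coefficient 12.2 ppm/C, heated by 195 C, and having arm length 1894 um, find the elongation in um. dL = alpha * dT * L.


Step 1: Convert CTE: alpha = 12.2 ppm/C = 12.2e-6 /C
Step 2: dL = 12.2e-6 * 195 * 1894
dL = 4.5058 um


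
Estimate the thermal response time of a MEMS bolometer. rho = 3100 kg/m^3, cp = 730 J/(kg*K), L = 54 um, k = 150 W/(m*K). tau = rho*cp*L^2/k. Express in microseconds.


Step 1: Convert L to m: L = 54e-6 m
Step 2: L^2 = (54e-6)^2 = 2.916e-09 m^2
Step 3: tau = 3100 * 730 * 2.916e-09 / 150 = 4.399272e-05 s
Step 4: Convert to microseconds (multiply by 1e6).
tau = 43.993 us


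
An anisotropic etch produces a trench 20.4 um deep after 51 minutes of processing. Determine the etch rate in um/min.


Step 1: Etch rate = depth / time
Step 2: rate = 20.4 / 51
rate = 0.4 um/min


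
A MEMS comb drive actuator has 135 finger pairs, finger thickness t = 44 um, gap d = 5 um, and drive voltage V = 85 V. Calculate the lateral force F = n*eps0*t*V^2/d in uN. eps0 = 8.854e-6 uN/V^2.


Step 1: Parameters: n=135, eps0=8.854e-6 uN/V^2, t=44 um, V=85 V, d=5 um
Step 2: V^2 = 7225
Step 3: F = 135 * 8.854e-6 * 44 * 7225 / 5
F = 75.997 uN


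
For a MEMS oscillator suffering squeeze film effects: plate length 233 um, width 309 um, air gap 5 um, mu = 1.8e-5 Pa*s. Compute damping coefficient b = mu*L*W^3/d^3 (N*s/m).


Step 1: Convert to SI.
L = 233e-6 m, W = 309e-6 m, d = 5e-6 m
Step 2: W^3 = (309e-6)^3 = 2.95e-11 m^3
Step 3: d^3 = (5e-6)^3 = 1.25e-16 m^3
Step 4: b = 1.8e-5 * 233e-6 * 2.95e-11 / 1.25e-16
b = 9.90e-04 N*s/m


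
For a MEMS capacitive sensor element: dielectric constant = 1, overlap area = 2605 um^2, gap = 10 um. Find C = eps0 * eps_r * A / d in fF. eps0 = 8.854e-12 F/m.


Step 1: Convert area to m^2: A = 2605e-12 m^2
Step 2: Convert gap to m: d = 10e-6 m
Step 3: C = eps0 * eps_r * A / d
C = 8.854e-12 * 1 * 2605e-12 / 10e-6
Step 4: Convert to fF (multiply by 1e15).
C = 2.31 fF


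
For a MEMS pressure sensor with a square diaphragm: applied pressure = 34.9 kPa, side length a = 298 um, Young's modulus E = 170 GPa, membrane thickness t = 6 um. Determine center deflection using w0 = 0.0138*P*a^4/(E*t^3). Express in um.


Step 1: Convert pressure to compatible units (E is in GPa, so P in GPa).
P = 34.9 kPa = 34.9e-6 GPa
Step 2: Compute numerator: 0.0138 * P * a^4.
a^4 = 298^4 = 7886150416
numerator = 0.0138 * 34.9e-6 * 7886150416 = 3.79813e+03
Step 3: Compute denominator: E * t^3 = 170 * 6^3 = 36720
Step 4: w0 = numerator / denominator = 3.79813e+03 / 36720 = 0.1034 um


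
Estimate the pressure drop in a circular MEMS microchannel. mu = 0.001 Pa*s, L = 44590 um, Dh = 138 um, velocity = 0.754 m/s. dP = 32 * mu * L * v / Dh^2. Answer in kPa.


Step 1: Convert to SI: L = 44590e-6 m, Dh = 138e-6 m
Step 2: dP = 32 * 0.001 * 44590e-6 * 0.754 / (138e-6)^2
Step 3: dP = 56493.78 Pa
Step 4: Convert to kPa: dP = 56.49 kPa


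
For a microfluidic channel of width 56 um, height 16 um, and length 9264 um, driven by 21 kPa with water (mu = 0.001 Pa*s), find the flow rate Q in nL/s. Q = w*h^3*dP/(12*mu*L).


Step 1: Convert all dimensions to SI (meters).
w = 56e-6 m, h = 16e-6 m, L = 9264e-6 m, dP = 21e3 Pa
Step 2: Q = w * h^3 * dP / (12 * mu * L)
Q = 56e-6 * (16e-6)^3 * 21e3 / (12 * 0.001 * 9264e-6) = 4.33299e-11 m^3/s
Step 3: Convert Q from m^3/s to nL/s (1 m^3 = 1e12 nL, so multiply by 1e12).
Q = 43.33 nL/s


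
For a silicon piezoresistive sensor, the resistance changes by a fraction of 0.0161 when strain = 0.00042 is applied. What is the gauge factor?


Step 1: Identify values.
dR/R = 0.0161, strain = 0.00042
Step 2: GF = (dR/R) / strain = 0.0161 / 0.00042
GF = 38.3


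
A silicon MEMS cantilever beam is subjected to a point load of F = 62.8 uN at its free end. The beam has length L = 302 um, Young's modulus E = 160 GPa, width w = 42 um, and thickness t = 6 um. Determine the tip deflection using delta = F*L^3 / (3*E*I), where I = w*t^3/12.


Step 1: Calculate the second moment of area.
I = w * t^3 / 12 = 42 * 6^3 / 12 = 756.0 um^4
Step 2: Convert E to consistent units (1 GPa = 1000 uN/um^2).
E = 160 GPa = 160000 uN/um^2
Step 3: Calculate tip deflection.
delta = F * L^3 / (3 * E * I)
delta = 62.8 * 302^3 / (3 * 160000 * 756.0)
delta = 4.7667 um


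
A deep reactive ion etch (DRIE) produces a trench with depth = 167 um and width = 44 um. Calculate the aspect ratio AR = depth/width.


Step 1: AR = depth / width
Step 2: AR = 167 / 44
AR = 3.8


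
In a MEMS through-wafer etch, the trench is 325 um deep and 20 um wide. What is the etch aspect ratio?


Step 1: AR = depth / width
Step 2: AR = 325 / 20
AR = 16.3


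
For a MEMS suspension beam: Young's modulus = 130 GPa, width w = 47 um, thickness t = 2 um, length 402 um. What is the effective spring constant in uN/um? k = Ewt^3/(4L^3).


Step 1: Convert E to consistent units (1 GPa = 1000 uN/um^2).
E = 130 GPa = 130000 uN/um^2
Step 2: Compute t^3 = 2^3 = 8
Step 3: Compute L^3 = 402^3 = 64964808
Step 4: k = 130000 * 47 * 8 / (4 * 64964808)
k = 0.1881 uN/um


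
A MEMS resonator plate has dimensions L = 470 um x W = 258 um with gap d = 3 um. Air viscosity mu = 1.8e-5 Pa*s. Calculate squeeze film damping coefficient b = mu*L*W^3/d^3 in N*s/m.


Step 1: Convert to SI.
L = 470e-6 m, W = 258e-6 m, d = 3e-6 m
Step 2: W^3 = (258e-6)^3 = 1.72e-11 m^3
Step 3: d^3 = (3e-6)^3 = 2.70e-17 m^3
Step 4: b = 1.8e-5 * 470e-6 * 1.72e-11 / 2.70e-17
b = 5.38e-03 N*s/m


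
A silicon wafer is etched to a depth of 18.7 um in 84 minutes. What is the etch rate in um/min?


Step 1: Etch rate = depth / time
Step 2: rate = 18.7 / 84
rate = 0.223 um/min


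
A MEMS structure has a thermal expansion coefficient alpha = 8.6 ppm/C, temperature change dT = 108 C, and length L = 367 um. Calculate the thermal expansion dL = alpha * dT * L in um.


Step 1: Convert CTE: alpha = 8.6 ppm/C = 8.6e-6 /C
Step 2: dL = 8.6e-6 * 108 * 367
dL = 0.3409 um


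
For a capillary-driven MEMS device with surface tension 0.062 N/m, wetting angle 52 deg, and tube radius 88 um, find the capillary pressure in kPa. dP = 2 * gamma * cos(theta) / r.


Step 1: cos(52 deg) = 0.6157
Step 2: Convert r to m: r = 88e-6 m
Step 3: dP = 2 * 0.062 * 0.6157 / 88e-6 = 867.6 Pa
Step 4: Convert Pa to kPa (divide by 1000).
dP = 0.87 kPa


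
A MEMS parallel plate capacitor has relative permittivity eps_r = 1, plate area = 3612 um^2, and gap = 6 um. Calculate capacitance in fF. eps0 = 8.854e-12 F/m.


Step 1: Convert area to m^2: A = 3612e-12 m^2
Step 2: Convert gap to m: d = 6e-6 m
Step 3: C = eps0 * eps_r * A / d
C = 8.854e-12 * 1 * 3612e-12 / 6e-6
Step 4: Convert to fF (multiply by 1e15).
C = 5.33 fF


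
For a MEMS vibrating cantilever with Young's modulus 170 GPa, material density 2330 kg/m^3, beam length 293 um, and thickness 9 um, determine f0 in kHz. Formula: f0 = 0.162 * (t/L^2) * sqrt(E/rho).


Step 1: Convert units to SI.
t_SI = 9e-6 m, L_SI = 293e-6 m
Step 2: Calculate sqrt(E/rho).
sqrt(170e9 / 2330) = 8541.74 m/s
Step 3: Compute f0.
f0 = 0.162 * 9e-6 / (293e-6)^2 * 8541.74 = 145067.0 Hz = 145.07 kHz


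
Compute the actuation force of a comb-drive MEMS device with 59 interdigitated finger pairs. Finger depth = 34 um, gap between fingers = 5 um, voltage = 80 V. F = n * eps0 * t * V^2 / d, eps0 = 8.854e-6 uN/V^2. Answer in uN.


Step 1: Parameters: n=59, eps0=8.854e-6 uN/V^2, t=34 um, V=80 V, d=5 um
Step 2: V^2 = 6400
Step 3: F = 59 * 8.854e-6 * 34 * 6400 / 5
F = 22.734 uN


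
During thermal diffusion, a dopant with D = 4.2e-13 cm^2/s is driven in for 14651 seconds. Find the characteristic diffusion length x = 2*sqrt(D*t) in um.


Step 1: Compute D*t = 4.2e-13 * 14651 = 6.15342e-09 cm^2
Step 2: sqrt(D*t) = 7.84437e-05 cm
Step 3: x = 2 * 7.84437e-05 cm = 1.568874e-04 cm
Step 4: Convert to um (1 cm = 1e4 um): x = 1.569 um


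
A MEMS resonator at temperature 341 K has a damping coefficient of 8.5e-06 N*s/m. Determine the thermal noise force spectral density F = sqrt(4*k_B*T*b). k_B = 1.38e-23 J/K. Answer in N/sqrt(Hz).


Step 1: Compute 4 * k_B * T * b
= 4 * 1.38e-23 * 341 * 8.5e-06
= 1.6000e-25 N^2/Hz
Step 2: F_noise = sqrt(1.6000e-25)
F_noise = 4.00e-13 N/sqrt(Hz)


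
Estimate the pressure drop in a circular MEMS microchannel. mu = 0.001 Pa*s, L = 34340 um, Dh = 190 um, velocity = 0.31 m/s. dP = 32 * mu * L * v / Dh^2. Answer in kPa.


Step 1: Convert to SI: L = 34340e-6 m, Dh = 190e-6 m
Step 2: dP = 32 * 0.001 * 34340e-6 * 0.31 / (190e-6)^2
Step 3: dP = 9436.37 Pa
Step 4: Convert to kPa: dP = 9.44 kPa


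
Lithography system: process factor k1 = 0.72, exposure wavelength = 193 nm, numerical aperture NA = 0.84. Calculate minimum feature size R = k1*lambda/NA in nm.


Step 1: Identify values: k1 = 0.72, lambda = 193 nm, NA = 0.84
Step 2: R = k1 * lambda / NA
R = 0.72 * 193 / 0.84
R = 165.4 nm


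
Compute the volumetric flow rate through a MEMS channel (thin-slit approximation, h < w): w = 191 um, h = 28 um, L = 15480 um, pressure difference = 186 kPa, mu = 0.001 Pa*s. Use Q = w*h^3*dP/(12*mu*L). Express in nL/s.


Step 1: Convert all dimensions to SI (meters).
w = 191e-6 m, h = 28e-6 m, L = 15480e-6 m, dP = 186e3 Pa
Step 2: Q = w * h^3 * dP / (12 * mu * L)
Q = 191e-6 * (28e-6)^3 * 186e3 / (12 * 0.001 * 15480e-6) = 4.1982491e-09 m^3/s
Step 3: Convert Q from m^3/s to nL/s (1 m^3 = 1e12 nL, so multiply by 1e12).
Q = 4198.249 nL/s


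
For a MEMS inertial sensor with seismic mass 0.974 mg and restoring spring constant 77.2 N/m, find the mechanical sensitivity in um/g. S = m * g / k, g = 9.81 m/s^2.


Step 1: Convert mass: m = 0.974 mg = 9.74e-07 kg
Step 2: S = m * g / k = 9.74e-07 * 9.81 / 77.2
Step 3: S = 1.24e-07 m/g
Step 4: Convert to um/g: S = 0.124 um/g


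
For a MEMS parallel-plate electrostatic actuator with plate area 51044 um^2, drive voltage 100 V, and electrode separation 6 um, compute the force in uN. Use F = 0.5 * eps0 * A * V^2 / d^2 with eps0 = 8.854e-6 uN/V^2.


Step 1: Identify parameters.
eps0 = 8.854e-6 uN/V^2, A = 51044 um^2, V = 100 V, d = 6 um
Step 2: Compute V^2 = 100^2 = 10000
Step 3: Compute d^2 = 6^2 = 36
Step 4: F = 0.5 * 8.854e-6 * 51044 * 10000 / 36
F = 62.77 uN


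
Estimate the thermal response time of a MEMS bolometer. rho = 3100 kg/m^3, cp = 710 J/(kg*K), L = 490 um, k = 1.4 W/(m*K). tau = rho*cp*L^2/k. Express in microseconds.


Step 1: Convert L to m: L = 490e-6 m
Step 2: L^2 = (490e-6)^2 = 2.401e-07 m^2
Step 3: tau = 3100 * 710 * 2.401e-07 / 1.4 = 3.774715e-01 s
Step 4: Convert to microseconds (multiply by 1e6).
tau = 377471.5 us


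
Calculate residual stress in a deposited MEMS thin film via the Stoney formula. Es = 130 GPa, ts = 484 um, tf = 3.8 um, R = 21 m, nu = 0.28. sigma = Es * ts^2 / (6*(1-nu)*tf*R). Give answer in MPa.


Step 1: Compute numerator: Es * ts^2 = 130 * 484^2 = 30453280 (GPa*um^2)
Step 2: Compute denominator (R in um): 6*(1-nu)*tf*R = 6*0.72*3.8*21e6 = 344736000.0 (um^2)
Step 3: sigma (GPa) = 30453280 / 344736000.0 = 8.8338e-02 GPa
Step 4: Convert to MPa (x1000): sigma = 88.3 MPa


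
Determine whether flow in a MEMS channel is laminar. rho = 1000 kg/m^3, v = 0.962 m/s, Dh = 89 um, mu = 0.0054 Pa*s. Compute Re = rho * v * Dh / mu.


Step 1: Convert Dh to meters: Dh = 89e-6 m
Step 2: Re = rho * v * Dh / mu
Re = 1000 * 0.962 * 89e-6 / 0.0054
Re = 15.855
Since Re = 15.855 is below ~2300, the flow is laminar.


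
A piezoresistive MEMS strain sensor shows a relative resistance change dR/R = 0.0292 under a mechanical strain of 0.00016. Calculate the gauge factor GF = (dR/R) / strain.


Step 1: Identify values.
dR/R = 0.0292, strain = 0.00016
Step 2: GF = (dR/R) / strain = 0.0292 / 0.00016
GF = 182.5


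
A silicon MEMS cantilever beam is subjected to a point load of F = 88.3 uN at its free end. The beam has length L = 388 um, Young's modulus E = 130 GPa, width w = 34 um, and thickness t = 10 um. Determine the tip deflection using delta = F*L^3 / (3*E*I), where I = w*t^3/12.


Step 1: Calculate the second moment of area.
I = w * t^3 / 12 = 34 * 10^3 / 12 = 2833.3333 um^4
Step 2: Convert E to consistent units (1 GPa = 1000 uN/um^2).
E = 130 GPa = 130000 uN/um^2
Step 3: Calculate tip deflection.
delta = F * L^3 / (3 * E * I)
delta = 88.3 * 388^3 / (3 * 130000 * 2833.3333)
delta = 4.6676 um


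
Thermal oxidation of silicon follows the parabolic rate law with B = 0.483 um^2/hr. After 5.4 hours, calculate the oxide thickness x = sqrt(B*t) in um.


Step 1: Compute B*t = 0.483 * 5.4 = 2.6082
Step 2: x = sqrt(2.6082)
x = 1.615 um


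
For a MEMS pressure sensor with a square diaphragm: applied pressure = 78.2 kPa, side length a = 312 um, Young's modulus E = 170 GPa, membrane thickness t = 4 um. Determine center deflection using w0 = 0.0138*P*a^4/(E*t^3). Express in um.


Step 1: Convert pressure to compatible units (E is in GPa, so P in GPa).
P = 78.2 kPa = 78.2e-6 GPa
Step 2: Compute numerator: 0.0138 * P * a^4.
a^4 = 312^4 = 9475854336
numerator = 0.0138 * 78.2e-6 * 9475854336 = 1.0226e+04
Step 3: Compute denominator: E * t^3 = 170 * 4^3 = 10880
Step 4: w0 = numerator / denominator = 1.0226e+04 / 10880 = 0.9399 um


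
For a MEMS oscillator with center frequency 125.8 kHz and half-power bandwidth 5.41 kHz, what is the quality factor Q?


Step 1: Q = f0 / bandwidth
Step 2: Q = 125.8 / 5.41
Q = 23.3


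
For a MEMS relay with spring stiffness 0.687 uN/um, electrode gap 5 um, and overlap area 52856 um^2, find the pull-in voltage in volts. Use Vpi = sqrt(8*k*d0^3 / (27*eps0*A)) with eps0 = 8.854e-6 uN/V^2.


Step 1: Compute numerator: 8 * k * d0^3 = 8 * 0.687 * 5^3 = 687.0
Step 2: Compute denominator: 27 * eps0 * A = 27 * 8.854e-6 * 52856 = 12.63565
Step 3: Vpi = sqrt(687.0 / 12.63565)
Vpi = 7.37 V


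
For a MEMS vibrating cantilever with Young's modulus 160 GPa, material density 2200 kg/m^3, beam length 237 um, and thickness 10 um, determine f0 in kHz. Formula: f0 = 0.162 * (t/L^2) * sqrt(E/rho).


Step 1: Convert units to SI.
t_SI = 10e-6 m, L_SI = 237e-6 m
Step 2: Calculate sqrt(E/rho).
sqrt(160e9 / 2200) = 8528.03 m/s
Step 3: Compute f0.
f0 = 0.162 * 10e-6 / (237e-6)^2 * 8528.03 = 245961.4 Hz = 245.96 kHz


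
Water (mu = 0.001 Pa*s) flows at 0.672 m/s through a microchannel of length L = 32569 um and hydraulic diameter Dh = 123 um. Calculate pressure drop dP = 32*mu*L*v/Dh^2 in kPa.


Step 1: Convert to SI: L = 32569e-6 m, Dh = 123e-6 m
Step 2: dP = 32 * 0.001 * 32569e-6 * 0.672 / (123e-6)^2
Step 3: dP = 46292.80 Pa
Step 4: Convert to kPa: dP = 46.29 kPa


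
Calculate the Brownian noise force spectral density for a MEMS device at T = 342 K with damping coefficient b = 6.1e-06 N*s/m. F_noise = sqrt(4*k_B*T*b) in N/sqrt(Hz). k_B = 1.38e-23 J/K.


Step 1: Compute 4 * k_B * T * b
= 4 * 1.38e-23 * 342 * 6.1e-06
= 1.1516e-25 N^2/Hz
Step 2: F_noise = sqrt(1.1516e-25)
F_noise = 3.39e-13 N/sqrt(Hz)


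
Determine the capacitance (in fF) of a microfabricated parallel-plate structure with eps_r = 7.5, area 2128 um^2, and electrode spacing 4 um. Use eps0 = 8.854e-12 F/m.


Step 1: Convert area to m^2: A = 2128e-12 m^2
Step 2: Convert gap to m: d = 4e-6 m
Step 3: C = eps0 * eps_r * A / d
C = 8.854e-12 * 7.5 * 2128e-12 / 4e-6
Step 4: Convert to fF (multiply by 1e15).
C = 35.33 fF


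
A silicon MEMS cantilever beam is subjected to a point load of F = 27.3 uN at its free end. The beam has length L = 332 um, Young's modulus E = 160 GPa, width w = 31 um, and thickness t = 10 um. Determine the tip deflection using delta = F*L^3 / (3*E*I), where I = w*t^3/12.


Step 1: Calculate the second moment of area.
I = w * t^3 / 12 = 31 * 10^3 / 12 = 2583.3333 um^4
Step 2: Convert E to consistent units (1 GPa = 1000 uN/um^2).
E = 160 GPa = 160000 uN/um^2
Step 3: Calculate tip deflection.
delta = F * L^3 / (3 * E * I)
delta = 27.3 * 332^3 / (3 * 160000 * 2583.3333)
delta = 0.8057 um


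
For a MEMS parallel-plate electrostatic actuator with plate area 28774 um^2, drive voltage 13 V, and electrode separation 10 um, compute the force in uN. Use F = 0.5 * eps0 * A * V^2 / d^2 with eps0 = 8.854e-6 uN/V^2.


Step 1: Identify parameters.
eps0 = 8.854e-6 uN/V^2, A = 28774 um^2, V = 13 V, d = 10 um
Step 2: Compute V^2 = 13^2 = 169
Step 3: Compute d^2 = 10^2 = 100
Step 4: F = 0.5 * 8.854e-6 * 28774 * 169 / 100
F = 0.215 uN


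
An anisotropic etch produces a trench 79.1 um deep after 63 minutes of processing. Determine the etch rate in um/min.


Step 1: Etch rate = depth / time
Step 2: rate = 79.1 / 63
rate = 1.256 um/min


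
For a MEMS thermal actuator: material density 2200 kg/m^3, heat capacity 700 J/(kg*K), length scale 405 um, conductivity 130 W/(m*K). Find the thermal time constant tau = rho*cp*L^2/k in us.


Step 1: Convert L to m: L = 405e-6 m
Step 2: L^2 = (405e-6)^2 = 1.64025e-07 m^2
Step 3: tau = 2200 * 700 * 1.64025e-07 / 130 = 1.94306538e-03 s
Step 4: Convert to microseconds (multiply by 1e6).
tau = 1943.065 us


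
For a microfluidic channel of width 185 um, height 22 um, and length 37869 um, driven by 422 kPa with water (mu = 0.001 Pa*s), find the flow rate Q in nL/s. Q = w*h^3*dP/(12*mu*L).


Step 1: Convert all dimensions to SI (meters).
w = 185e-6 m, h = 22e-6 m, L = 37869e-6 m, dP = 422e3 Pa
Step 2: Q = w * h^3 * dP / (12 * mu * L)
Q = 185e-6 * (22e-6)^3 * 422e3 / (12 * 0.001 * 37869e-6) = 1.82930929e-09 m^3/s
Step 3: Convert Q from m^3/s to nL/s (1 m^3 = 1e12 nL, so multiply by 1e12).
Q = 1829.309 nL/s


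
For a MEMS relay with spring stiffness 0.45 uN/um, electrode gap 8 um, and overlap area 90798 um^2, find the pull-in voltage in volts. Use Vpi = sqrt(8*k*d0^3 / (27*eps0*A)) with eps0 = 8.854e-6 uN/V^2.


Step 1: Compute numerator: 8 * k * d0^3 = 8 * 0.45 * 8^3 = 1843.2
Step 2: Compute denominator: 27 * eps0 * A = 27 * 8.854e-6 * 90798 = 21.705988
Step 3: Vpi = sqrt(1843.2 / 21.705988)
Vpi = 9.22 V


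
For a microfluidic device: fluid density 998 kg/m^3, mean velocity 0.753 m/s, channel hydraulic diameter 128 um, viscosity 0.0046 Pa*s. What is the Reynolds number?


Step 1: Convert Dh to meters: Dh = 128e-6 m
Step 2: Re = rho * v * Dh / mu
Re = 998 * 0.753 * 128e-6 / 0.0046
Re = 20.911


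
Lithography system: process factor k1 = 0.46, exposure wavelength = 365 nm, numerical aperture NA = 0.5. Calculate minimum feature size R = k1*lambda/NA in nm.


Step 1: Identify values: k1 = 0.46, lambda = 365 nm, NA = 0.5
Step 2: R = k1 * lambda / NA
R = 0.46 * 365 / 0.5
R = 335.8 nm


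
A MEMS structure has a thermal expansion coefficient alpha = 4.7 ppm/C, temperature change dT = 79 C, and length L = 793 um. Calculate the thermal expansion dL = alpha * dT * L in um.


Step 1: Convert CTE: alpha = 4.7 ppm/C = 4.7e-6 /C
Step 2: dL = 4.7e-6 * 79 * 793
dL = 0.2944 um


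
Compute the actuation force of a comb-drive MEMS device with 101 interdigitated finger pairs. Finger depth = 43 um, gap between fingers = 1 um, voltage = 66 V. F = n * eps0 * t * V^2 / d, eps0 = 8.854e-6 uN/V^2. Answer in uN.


Step 1: Parameters: n=101, eps0=8.854e-6 uN/V^2, t=43 um, V=66 V, d=1 um
Step 2: V^2 = 4356
Step 3: F = 101 * 8.854e-6 * 43 * 4356 / 1
F = 167.501 uN


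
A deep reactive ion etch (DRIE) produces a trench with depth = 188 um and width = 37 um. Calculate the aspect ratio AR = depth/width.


Step 1: AR = depth / width
Step 2: AR = 188 / 37
AR = 5.1


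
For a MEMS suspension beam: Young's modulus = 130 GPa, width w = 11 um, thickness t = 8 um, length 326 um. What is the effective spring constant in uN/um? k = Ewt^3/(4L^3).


Step 1: Convert E to consistent units (1 GPa = 1000 uN/um^2).
E = 130 GPa = 130000 uN/um^2
Step 2: Compute t^3 = 8^3 = 512
Step 3: Compute L^3 = 326^3 = 34645976
Step 4: k = 130000 * 11 * 512 / (4 * 34645976)
k = 5.2832 uN/um


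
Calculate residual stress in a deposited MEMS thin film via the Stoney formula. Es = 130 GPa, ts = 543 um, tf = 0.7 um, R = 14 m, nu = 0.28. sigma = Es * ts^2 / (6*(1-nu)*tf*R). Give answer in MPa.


Step 1: Compute numerator: Es * ts^2 = 130 * 543^2 = 38330370 (GPa*um^2)
Step 2: Compute denominator (R in um): 6*(1-nu)*tf*R = 6*0.72*0.7*14e6 = 42336000.0 (um^2)
Step 3: sigma (GPa) = 38330370 / 42336000.0 = 9.05385e-01 GPa
Step 4: Convert to MPa (x1000): sigma = 905.4 MPa


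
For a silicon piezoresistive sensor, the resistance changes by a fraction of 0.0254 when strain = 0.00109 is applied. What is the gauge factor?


Step 1: Identify values.
dR/R = 0.0254, strain = 0.00109
Step 2: GF = (dR/R) / strain = 0.0254 / 0.00109
GF = 23.3


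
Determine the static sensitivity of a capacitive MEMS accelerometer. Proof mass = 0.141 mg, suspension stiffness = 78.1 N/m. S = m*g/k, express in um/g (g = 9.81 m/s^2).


Step 1: Convert mass: m = 0.141 mg = 1.41e-07 kg
Step 2: S = m * g / k = 1.41e-07 * 9.81 / 78.1
Step 3: S = 1.77e-08 m/g
Step 4: Convert to um/g: S = 0.018 um/g


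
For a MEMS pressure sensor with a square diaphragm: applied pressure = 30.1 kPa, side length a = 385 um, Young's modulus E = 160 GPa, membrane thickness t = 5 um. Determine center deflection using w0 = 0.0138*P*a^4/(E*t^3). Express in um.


Step 1: Convert pressure to compatible units (E is in GPa, so P in GPa).
P = 30.1 kPa = 30.1e-6 GPa
Step 2: Compute numerator: 0.0138 * P * a^4.
a^4 = 385^4 = 21970650625
numerator = 0.0138 * 30.1e-6 * 21970650625 = 9.12617e+03
Step 3: Compute denominator: E * t^3 = 160 * 5^3 = 20000
Step 4: w0 = numerator / denominator = 9.12617e+03 / 20000 = 0.4563 um


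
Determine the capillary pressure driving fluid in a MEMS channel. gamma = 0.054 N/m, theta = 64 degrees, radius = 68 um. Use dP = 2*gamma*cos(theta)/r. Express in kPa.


Step 1: cos(64 deg) = 0.4384
Step 2: Convert r to m: r = 68e-6 m
Step 3: dP = 2 * 0.054 * 0.4384 / 68e-6 = 696.3 Pa
Step 4: Convert Pa to kPa (divide by 1000).
dP = 0.7 kPa


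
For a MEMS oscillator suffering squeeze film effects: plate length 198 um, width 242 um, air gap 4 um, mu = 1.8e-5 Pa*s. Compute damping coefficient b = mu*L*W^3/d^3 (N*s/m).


Step 1: Convert to SI.
L = 198e-6 m, W = 242e-6 m, d = 4e-6 m
Step 2: W^3 = (242e-6)^3 = 1.42e-11 m^3
Step 3: d^3 = (4e-6)^3 = 6.40e-17 m^3
Step 4: b = 1.8e-5 * 198e-6 * 1.42e-11 / 6.40e-17
b = 7.89e-04 N*s/m


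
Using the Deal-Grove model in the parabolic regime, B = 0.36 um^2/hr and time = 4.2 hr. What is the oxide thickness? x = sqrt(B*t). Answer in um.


Step 1: Compute B*t = 0.36 * 4.2 = 1.512
Step 2: x = sqrt(1.512)
x = 1.23 um


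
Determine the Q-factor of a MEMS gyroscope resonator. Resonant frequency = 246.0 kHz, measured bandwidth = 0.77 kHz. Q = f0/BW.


Step 1: Q = f0 / bandwidth
Step 2: Q = 246.0 / 0.77
Q = 319.5


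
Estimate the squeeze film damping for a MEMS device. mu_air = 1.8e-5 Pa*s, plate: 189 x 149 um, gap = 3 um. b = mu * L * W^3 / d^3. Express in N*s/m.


Step 1: Convert to SI.
L = 189e-6 m, W = 149e-6 m, d = 3e-6 m
Step 2: W^3 = (149e-6)^3 = 3.31e-12 m^3
Step 3: d^3 = (3e-6)^3 = 2.70e-17 m^3
Step 4: b = 1.8e-5 * 189e-6 * 3.31e-12 / 2.70e-17
b = 4.17e-04 N*s/m


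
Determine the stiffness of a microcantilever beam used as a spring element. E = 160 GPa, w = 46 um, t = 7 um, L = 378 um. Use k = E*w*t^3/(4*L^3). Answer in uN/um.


Step 1: Convert E to consistent units (1 GPa = 1000 uN/um^2).
E = 160 GPa = 160000 uN/um^2
Step 2: Compute t^3 = 7^3 = 343
Step 3: Compute L^3 = 378^3 = 54010152
Step 4: k = 160000 * 46 * 343 / (4 * 54010152)
k = 11.6852 uN/um


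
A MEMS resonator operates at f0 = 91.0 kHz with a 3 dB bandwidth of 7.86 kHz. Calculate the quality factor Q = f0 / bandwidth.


Step 1: Q = f0 / bandwidth
Step 2: Q = 91.0 / 7.86
Q = 11.6


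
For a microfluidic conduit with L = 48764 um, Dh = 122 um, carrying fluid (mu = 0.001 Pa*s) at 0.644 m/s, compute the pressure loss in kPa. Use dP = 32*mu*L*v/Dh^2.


Step 1: Convert to SI: L = 48764e-6 m, Dh = 122e-6 m
Step 2: dP = 32 * 0.001 * 48764e-6 * 0.644 / (122e-6)^2
Step 3: dP = 67517.37 Pa
Step 4: Convert to kPa: dP = 67.52 kPa


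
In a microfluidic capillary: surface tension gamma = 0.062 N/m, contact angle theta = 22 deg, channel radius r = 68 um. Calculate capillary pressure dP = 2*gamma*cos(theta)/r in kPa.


Step 1: cos(22 deg) = 0.9272
Step 2: Convert r to m: r = 68e-6 m
Step 3: dP = 2 * 0.062 * 0.9272 / 68e-6 = 1690.8 Pa
Step 4: Convert Pa to kPa (divide by 1000).
dP = 1.69 kPa


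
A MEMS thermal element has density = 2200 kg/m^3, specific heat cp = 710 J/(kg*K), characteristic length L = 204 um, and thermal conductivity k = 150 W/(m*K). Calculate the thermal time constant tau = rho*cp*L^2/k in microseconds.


Step 1: Convert L to m: L = 204e-6 m
Step 2: L^2 = (204e-6)^2 = 4.1616e-08 m^2
Step 3: tau = 2200 * 710 * 4.1616e-08 / 150 = 4.3336128e-04 s
Step 4: Convert to microseconds (multiply by 1e6).
tau = 433.361 us


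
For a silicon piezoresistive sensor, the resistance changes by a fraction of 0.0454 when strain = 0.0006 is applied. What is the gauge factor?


Step 1: Identify values.
dR/R = 0.0454, strain = 0.0006
Step 2: GF = (dR/R) / strain = 0.0454 / 0.0006
GF = 75.7


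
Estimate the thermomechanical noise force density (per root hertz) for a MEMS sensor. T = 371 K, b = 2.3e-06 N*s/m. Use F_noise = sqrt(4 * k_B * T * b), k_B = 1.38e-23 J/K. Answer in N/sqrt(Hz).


Step 1: Compute 4 * k_B * T * b
= 4 * 1.38e-23 * 371 * 2.3e-06
= 4.7102e-26 N^2/Hz
Step 2: F_noise = sqrt(4.7102e-26)
F_noise = 2.17e-13 N/sqrt(Hz)


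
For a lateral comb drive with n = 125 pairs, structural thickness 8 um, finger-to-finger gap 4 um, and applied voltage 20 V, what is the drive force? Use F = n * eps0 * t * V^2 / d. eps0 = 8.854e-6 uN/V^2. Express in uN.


Step 1: Parameters: n=125, eps0=8.854e-6 uN/V^2, t=8 um, V=20 V, d=4 um
Step 2: V^2 = 400
Step 3: F = 125 * 8.854e-6 * 8 * 400 / 4
F = 0.885 uN


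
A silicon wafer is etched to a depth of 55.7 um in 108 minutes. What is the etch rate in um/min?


Step 1: Etch rate = depth / time
Step 2: rate = 55.7 / 108
rate = 0.516 um/min


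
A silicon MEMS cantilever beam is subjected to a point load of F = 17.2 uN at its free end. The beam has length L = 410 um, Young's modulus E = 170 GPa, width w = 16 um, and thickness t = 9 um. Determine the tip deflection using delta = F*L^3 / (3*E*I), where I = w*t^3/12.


Step 1: Calculate the second moment of area.
I = w * t^3 / 12 = 16 * 9^3 / 12 = 972.0 um^4
Step 2: Convert E to consistent units (1 GPa = 1000 uN/um^2).
E = 170 GPa = 170000 uN/um^2
Step 3: Calculate tip deflection.
delta = F * L^3 / (3 * E * I)
delta = 17.2 * 410^3 / (3 * 170000 * 972.0)
delta = 2.3914 um


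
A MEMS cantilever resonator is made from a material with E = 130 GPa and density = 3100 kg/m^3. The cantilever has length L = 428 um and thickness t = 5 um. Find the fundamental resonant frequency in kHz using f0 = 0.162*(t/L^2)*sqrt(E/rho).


Step 1: Convert units to SI.
t_SI = 5e-6 m, L_SI = 428e-6 m
Step 2: Calculate sqrt(E/rho).
sqrt(130e9 / 3100) = 6475.76 m/s
Step 3: Compute f0.
f0 = 0.162 * 5e-6 / (428e-6)^2 * 6475.76 = 28634.4 Hz = 28.63 kHz


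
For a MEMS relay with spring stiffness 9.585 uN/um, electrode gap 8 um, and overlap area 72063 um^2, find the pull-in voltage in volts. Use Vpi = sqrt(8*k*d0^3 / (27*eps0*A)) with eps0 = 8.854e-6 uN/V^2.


Step 1: Compute numerator: 8 * k * d0^3 = 8 * 9.585 * 8^3 = 39260.16
Step 2: Compute denominator: 27 * eps0 * A = 27 * 8.854e-6 * 72063 = 17.227237
Step 3: Vpi = sqrt(39260.16 / 17.227237)
Vpi = 47.74 V


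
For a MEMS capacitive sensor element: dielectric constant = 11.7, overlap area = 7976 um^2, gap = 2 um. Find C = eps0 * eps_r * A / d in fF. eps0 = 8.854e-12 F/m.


Step 1: Convert area to m^2: A = 7976e-12 m^2
Step 2: Convert gap to m: d = 2e-6 m
Step 3: C = eps0 * eps_r * A / d
C = 8.854e-12 * 11.7 * 7976e-12 / 2e-6
Step 4: Convert to fF (multiply by 1e15).
C = 413.12 fF


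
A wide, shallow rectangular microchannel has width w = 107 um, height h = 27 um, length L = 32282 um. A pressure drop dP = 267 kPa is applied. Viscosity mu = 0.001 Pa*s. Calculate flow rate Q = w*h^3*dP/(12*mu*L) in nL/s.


Step 1: Convert all dimensions to SI (meters).
w = 107e-6 m, h = 27e-6 m, L = 32282e-6 m, dP = 267e3 Pa
Step 2: Q = w * h^3 * dP / (12 * mu * L)
Q = 107e-6 * (27e-6)^3 * 267e3 / (12 * 0.001 * 32282e-6) = 1.45159229e-09 m^3/s
Step 3: Convert Q from m^3/s to nL/s (1 m^3 = 1e12 nL, so multiply by 1e12).
Q = 1451.592 nL/s


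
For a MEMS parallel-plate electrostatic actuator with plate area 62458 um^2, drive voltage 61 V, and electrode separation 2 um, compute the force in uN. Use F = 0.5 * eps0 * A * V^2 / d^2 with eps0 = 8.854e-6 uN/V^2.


Step 1: Identify parameters.
eps0 = 8.854e-6 uN/V^2, A = 62458 um^2, V = 61 V, d = 2 um
Step 2: Compute V^2 = 61^2 = 3721
Step 3: Compute d^2 = 2^2 = 4
Step 4: F = 0.5 * 8.854e-6 * 62458 * 3721 / 4
F = 257.216 uN


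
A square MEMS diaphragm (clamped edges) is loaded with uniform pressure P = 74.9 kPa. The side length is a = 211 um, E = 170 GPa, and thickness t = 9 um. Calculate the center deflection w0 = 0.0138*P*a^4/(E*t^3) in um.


Step 1: Convert pressure to compatible units (E is in GPa, so P in GPa).
P = 74.9 kPa = 74.9e-6 GPa
Step 2: Compute numerator: 0.0138 * P * a^4.
a^4 = 211^4 = 1982119441
numerator = 0.0138 * 74.9e-6 * 1982119441 = 2.0488e+03
Step 3: Compute denominator: E * t^3 = 170 * 9^3 = 123930
Step 4: w0 = numerator / denominator = 2.0488e+03 / 123930 = 0.0165 um


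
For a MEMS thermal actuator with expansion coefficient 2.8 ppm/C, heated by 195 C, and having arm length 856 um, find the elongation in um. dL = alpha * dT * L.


Step 1: Convert CTE: alpha = 2.8 ppm/C = 2.8e-6 /C
Step 2: dL = 2.8e-6 * 195 * 856
dL = 0.4674 um


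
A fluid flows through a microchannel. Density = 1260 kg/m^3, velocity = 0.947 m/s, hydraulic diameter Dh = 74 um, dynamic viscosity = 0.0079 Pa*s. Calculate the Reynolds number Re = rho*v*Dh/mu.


Step 1: Convert Dh to meters: Dh = 74e-6 m
Step 2: Re = rho * v * Dh / mu
Re = 1260 * 0.947 * 74e-6 / 0.0079
Re = 11.177


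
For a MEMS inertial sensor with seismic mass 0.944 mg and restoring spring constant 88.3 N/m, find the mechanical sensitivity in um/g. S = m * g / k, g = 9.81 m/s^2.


Step 1: Convert mass: m = 0.944 mg = 9.44e-07 kg
Step 2: S = m * g / k = 9.44e-07 * 9.81 / 88.3
Step 3: S = 1.05e-07 m/g
Step 4: Convert to um/g: S = 0.105 um/g


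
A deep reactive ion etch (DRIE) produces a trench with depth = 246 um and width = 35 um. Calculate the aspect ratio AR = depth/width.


Step 1: AR = depth / width
Step 2: AR = 246 / 35
AR = 7.0


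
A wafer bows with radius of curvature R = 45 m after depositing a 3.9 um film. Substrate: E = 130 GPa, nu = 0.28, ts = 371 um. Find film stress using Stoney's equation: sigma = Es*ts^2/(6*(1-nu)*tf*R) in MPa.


Step 1: Compute numerator: Es * ts^2 = 130 * 371^2 = 17893330 (GPa*um^2)
Step 2: Compute denominator (R in um): 6*(1-nu)*tf*R = 6*0.72*3.9*45e6 = 758160000.0 (um^2)
Step 3: sigma (GPa) = 17893330 / 758160000.0 = 2.3601e-02 GPa
Step 4: Convert to MPa (x1000): sigma = 23.6 MPa


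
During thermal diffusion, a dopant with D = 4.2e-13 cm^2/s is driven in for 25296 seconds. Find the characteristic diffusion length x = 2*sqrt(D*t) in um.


Step 1: Compute D*t = 4.2e-13 * 25296 = 1.062432e-08 cm^2
Step 2: sqrt(D*t) = 1.03074e-04 cm
Step 3: x = 2 * 1.03074e-04 cm = 2.06148e-04 cm
Step 4: Convert to um (1 cm = 1e4 um): x = 2.061 um


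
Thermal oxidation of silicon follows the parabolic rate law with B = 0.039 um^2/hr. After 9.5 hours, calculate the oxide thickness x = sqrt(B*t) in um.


Step 1: Compute B*t = 0.039 * 9.5 = 0.3705
Step 2: x = sqrt(0.3705)
x = 0.609 um


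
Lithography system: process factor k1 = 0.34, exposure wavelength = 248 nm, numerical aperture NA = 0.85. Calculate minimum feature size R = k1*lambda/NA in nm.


Step 1: Identify values: k1 = 0.34, lambda = 248 nm, NA = 0.85
Step 2: R = k1 * lambda / NA
R = 0.34 * 248 / 0.85
R = 99.2 nm


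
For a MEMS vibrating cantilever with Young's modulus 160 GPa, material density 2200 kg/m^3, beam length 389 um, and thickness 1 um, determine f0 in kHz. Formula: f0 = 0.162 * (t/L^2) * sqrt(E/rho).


Step 1: Convert units to SI.
t_SI = 1e-6 m, L_SI = 389e-6 m
Step 2: Calculate sqrt(E/rho).
sqrt(160e9 / 2200) = 8528.03 m/s
Step 3: Compute f0.
f0 = 0.162 * 1e-6 / (389e-6)^2 * 8528.03 = 9129.9 Hz = 9.13 kHz


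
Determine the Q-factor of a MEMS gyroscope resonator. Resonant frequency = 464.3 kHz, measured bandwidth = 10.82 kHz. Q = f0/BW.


Step 1: Q = f0 / bandwidth
Step 2: Q = 464.3 / 10.82
Q = 42.9


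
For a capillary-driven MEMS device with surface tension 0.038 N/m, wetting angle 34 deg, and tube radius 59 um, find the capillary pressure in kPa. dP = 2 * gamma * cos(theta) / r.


Step 1: cos(34 deg) = 0.829
Step 2: Convert r to m: r = 59e-6 m
Step 3: dP = 2 * 0.038 * 0.829 / 59e-6 = 1067.9 Pa
Step 4: Convert Pa to kPa (divide by 1000).
dP = 1.07 kPa


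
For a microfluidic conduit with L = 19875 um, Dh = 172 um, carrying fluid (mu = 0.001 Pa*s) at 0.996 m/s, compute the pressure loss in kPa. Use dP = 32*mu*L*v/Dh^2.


Step 1: Convert to SI: L = 19875e-6 m, Dh = 172e-6 m
Step 2: dP = 32 * 0.001 * 19875e-6 * 0.996 / (172e-6)^2
Step 3: dP = 21412.11 Pa
Step 4: Convert to kPa: dP = 21.41 kPa


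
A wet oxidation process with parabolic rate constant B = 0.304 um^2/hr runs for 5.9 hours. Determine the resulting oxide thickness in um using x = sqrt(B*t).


Step 1: Compute B*t = 0.304 * 5.9 = 1.7936
Step 2: x = sqrt(1.7936)
x = 1.339 um


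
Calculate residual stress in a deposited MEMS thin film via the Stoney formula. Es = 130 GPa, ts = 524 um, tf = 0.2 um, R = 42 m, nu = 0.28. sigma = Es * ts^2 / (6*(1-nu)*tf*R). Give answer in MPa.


Step 1: Compute numerator: Es * ts^2 = 130 * 524^2 = 35694880 (GPa*um^2)
Step 2: Compute denominator (R in um): 6*(1-nu)*tf*R = 6*0.72*0.2*42e6 = 36288000.0 (um^2)
Step 3: sigma (GPa) = 35694880 / 36288000.0 = 9.83655e-01 GPa
Step 4: Convert to MPa (x1000): sigma = 983.7 MPa
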